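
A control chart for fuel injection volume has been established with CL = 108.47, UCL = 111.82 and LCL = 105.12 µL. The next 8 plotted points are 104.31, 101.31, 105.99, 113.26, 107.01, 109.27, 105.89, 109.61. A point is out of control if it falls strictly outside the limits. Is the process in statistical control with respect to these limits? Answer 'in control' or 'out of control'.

Compare each point to [105.12, 111.82]: sample 1 = 104.31 < LCL; sample 2 = 101.31 < LCL; sample 4 = 113.26 > UCL.

out of control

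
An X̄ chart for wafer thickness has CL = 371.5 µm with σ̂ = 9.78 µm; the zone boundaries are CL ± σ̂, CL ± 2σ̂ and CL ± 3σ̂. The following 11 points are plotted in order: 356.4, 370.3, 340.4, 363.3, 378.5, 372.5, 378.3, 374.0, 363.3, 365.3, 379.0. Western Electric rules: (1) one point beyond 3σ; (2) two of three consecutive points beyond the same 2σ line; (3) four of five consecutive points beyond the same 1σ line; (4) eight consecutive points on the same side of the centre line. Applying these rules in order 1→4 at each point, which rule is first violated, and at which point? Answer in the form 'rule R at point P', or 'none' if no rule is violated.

rule 1 at point 3

Zone of each point (C = within 1σ̂, B = 1σ̂–2σ̂, A = 2σ̂–3σ̂, * = beyond 3σ̂; sign = side of CL): 1:-B, 2:-C, 3:-*, 4:-C, 5:+C, 6:+C, 7:+C, 8:+C, 9:-C, 10:-C, 11:+C
Rule 1 (one point beyond the 3σ limits) is satisfied at point 3.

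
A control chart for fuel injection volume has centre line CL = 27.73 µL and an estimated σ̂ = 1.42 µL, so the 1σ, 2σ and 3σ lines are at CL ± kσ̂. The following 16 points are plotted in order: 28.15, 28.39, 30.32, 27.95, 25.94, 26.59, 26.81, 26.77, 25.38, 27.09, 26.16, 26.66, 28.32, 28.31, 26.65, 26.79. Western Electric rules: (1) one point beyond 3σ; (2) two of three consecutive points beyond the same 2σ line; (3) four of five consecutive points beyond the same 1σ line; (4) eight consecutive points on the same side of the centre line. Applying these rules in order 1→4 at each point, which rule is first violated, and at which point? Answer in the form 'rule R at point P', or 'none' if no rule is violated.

Zone of each point (C = within 1σ̂, B = 1σ̂–2σ̂, A = 2σ̂–3σ̂, * = beyond 3σ̂; sign = side of CL): 1:+C, 2:+C, 3:+B, 4:+C, 5:-B, 6:-C, 7:-C, 8:-C, 9:-B, 10:-C, 11:-B, 12:-C, 13:+C, 14:+C, 15:-C, 16:-C
Rule 4 (eight consecutive points on the same side of the centre line) is satisfied at point 12.

rule 4 at point 12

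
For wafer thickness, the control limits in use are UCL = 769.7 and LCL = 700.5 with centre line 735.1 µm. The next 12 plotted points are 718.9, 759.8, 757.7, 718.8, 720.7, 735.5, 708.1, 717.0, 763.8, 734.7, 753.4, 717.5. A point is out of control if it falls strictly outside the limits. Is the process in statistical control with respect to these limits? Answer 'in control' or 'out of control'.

in control

All 12 points lie within [700.5, 769.7].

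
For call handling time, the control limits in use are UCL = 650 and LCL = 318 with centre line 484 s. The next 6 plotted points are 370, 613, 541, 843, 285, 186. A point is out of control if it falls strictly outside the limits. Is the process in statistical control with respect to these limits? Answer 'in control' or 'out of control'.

out of control

Compare each point to [318, 650]: sample 4 = 843 > UCL; sample 5 = 285 < LCL; sample 6 = 186 < LCL.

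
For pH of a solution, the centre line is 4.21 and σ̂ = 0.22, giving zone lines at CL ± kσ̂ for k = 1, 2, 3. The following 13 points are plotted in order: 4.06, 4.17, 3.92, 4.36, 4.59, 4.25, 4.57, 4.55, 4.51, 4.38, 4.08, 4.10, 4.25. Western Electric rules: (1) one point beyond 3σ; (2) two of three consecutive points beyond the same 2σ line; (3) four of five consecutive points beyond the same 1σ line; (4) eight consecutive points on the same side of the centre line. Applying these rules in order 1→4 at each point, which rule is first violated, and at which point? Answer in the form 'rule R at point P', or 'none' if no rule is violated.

Zone of each point (C = within 1σ̂, B = 1σ̂–2σ̂, A = 2σ̂–3σ̂, * = beyond 3σ̂; sign = side of CL): 1:-C, 2:-C, 3:-B, 4:+C, 5:+B, 6:+C, 7:+B, 8:+B, 9:+B, 10:+C, 11:-C, 12:-C, 13:+C
Rule 3 (four of five consecutive points beyond the same 1σ limit) is satisfied at point 9.

rule 3 at point 9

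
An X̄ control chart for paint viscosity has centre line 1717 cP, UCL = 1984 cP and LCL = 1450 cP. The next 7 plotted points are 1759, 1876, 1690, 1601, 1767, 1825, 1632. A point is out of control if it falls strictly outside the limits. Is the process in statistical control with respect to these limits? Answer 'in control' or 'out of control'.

in control

All 7 points lie within [1450, 1984].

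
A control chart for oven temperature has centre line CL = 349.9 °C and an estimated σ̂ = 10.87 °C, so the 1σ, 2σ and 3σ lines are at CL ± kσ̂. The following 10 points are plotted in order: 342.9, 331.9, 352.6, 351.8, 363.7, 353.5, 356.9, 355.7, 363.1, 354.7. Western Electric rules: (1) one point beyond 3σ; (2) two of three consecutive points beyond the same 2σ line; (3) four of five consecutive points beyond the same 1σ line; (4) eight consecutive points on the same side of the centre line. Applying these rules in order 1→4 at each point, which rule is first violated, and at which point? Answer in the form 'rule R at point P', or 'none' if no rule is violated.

Zone of each point (C = within 1σ̂, B = 1σ̂–2σ̂, A = 2σ̂–3σ̂, * = beyond 3σ̂; sign = side of CL): 1:-C, 2:-B, 3:+C, 4:+C, 5:+B, 6:+C, 7:+C, 8:+C, 9:+B, 10:+C
Rule 4 (eight consecutive points on the same side of the centre line) is satisfied at point 10.

rule 4 at point 10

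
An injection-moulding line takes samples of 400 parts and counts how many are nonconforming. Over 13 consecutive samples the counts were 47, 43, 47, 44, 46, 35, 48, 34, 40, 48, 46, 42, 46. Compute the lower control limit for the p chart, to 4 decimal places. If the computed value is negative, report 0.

0.0621

p̄ = Σdᵢ / (k·n) = 566 / (13 × 400) = 0.10885
LCL = p̄ − 3·√(p̄(1−p̄)/n) = 0.10885 − 3 × 0.01557 = 0.06213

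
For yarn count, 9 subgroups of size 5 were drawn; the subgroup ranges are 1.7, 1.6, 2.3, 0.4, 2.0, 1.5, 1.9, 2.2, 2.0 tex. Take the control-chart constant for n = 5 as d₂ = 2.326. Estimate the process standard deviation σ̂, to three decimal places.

0.745

R̄ = (1.7 + 1.6 + 2.3 + 0.4 + 2.0 + 1.5 + 1.9 + 2.2 + 2.0) / 9 = 1.7333
σ̂ = R̄ / d₂ = 1.7333 / 2.326 = 0.7452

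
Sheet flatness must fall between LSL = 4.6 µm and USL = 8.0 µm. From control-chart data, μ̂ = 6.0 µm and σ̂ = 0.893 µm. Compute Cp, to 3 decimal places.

0.635

Cp = (USL − LSL) / (6σ̂) = (8.0 − 4.6) / (6 × 0.893) = 3.4000 / 5.3580 = 0.6346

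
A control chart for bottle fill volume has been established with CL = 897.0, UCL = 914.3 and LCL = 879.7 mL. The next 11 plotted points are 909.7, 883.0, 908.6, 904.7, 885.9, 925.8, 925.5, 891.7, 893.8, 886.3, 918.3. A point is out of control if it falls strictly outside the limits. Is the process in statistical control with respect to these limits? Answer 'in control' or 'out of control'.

out of control

Compare each point to [879.7, 914.3]: sample 6 = 925.8 > UCL; sample 7 = 925.5 > UCL; sample 11 = 918.3 > UCL.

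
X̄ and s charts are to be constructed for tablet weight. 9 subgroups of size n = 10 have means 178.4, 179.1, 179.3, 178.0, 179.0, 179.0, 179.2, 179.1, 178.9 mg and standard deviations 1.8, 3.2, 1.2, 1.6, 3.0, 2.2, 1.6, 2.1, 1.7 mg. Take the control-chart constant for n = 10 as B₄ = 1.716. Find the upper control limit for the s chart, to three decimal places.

s̄ = (1.8 + 3.2 + 1.2 + 1.6 + 3.0 + 2.2 + 1.6 + 2.1 + 1.7) / 9 = 2.0444
UCL_s = B₄·s̄ = 1.716 × 2.0444 = 3.5083

3.508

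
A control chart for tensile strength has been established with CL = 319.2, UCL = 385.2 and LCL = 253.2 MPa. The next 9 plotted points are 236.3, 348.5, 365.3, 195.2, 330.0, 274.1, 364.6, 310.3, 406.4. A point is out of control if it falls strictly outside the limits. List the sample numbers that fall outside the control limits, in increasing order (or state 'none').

Compare each point to [253.2, 385.2]: sample 1 = 236.3 < LCL; sample 4 = 195.2 < LCL; sample 9 = 406.4 > UCL.

1, 4, 9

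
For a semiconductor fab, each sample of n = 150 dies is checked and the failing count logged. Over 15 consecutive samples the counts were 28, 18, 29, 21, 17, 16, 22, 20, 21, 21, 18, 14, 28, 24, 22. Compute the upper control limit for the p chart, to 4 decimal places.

p̄ = Σdᵢ / (k·n) = 319 / (15 × 150) = 0.14178
UCL = p̄ + 3·√(p̄(1−p̄)/n) = 0.14178 + 3 × √(0.14178×0.85822/150) = 0.14178 + 3 × 0.02848 = 0.22722

0.2272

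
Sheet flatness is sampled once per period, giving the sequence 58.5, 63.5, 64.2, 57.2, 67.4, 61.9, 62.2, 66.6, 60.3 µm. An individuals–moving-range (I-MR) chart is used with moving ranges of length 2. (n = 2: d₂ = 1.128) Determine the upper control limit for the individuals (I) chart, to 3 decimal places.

75.521

X̄ = (58.5 + 63.5 + 64.2 + 57.2 + 67.4 + 61.9 + 62.2 + 66.6 + 60.3) / 9 = 62.4222
Moving ranges: 5.0, 0.7, 7.0, 10.2, 5.5, 0.3, 4.4, 6.3; M̄R̄ = 39.4000 / 8 = 4.9250
UCL = X̄ + 3·M̄R̄/d₂ = 62.4222 + 3 × 4.9250 / 1.128 = 75.5206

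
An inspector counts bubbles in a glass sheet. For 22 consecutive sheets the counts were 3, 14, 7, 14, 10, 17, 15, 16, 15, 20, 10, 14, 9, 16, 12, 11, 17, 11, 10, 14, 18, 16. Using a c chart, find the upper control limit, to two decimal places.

24.01

c̄ = (3 + 14 + 7 + 14 + 10 + 17 + 15 + 16 + 15 + 20 + 10 + 14 + 9 + 16 + 12 + 11 + 17 + 11 + 10 + 14 + 18 + 16) / 22 = 289 / 22 = 13.1364
UCL = c̄ + 3√c̄ = 13.1364 + 3 × √13.1364 = 13.1364 + 3 × 3.6244 = 24.0096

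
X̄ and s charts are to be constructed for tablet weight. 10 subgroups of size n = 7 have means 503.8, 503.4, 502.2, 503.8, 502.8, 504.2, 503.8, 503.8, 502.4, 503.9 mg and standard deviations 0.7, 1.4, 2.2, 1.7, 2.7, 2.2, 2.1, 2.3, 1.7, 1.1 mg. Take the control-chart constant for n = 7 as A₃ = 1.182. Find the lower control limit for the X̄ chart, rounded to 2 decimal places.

501.27

X̄̄ = (503.8 + 503.4 + 502.2 + 503.8 + 502.8 + 504.2 + 503.8 + 503.8 + 502.4 + 503.9) / 10 = 503.4100
s̄ = (0.7 + 1.4 + 2.2 + 1.7 + 2.7 + 2.2 + 2.1 + 2.3 + 1.7 + 1.1) / 10 = 1.8100
LCL = X̄̄ − A₃·s̄ = 503.4100 − 1.182 × 1.8100 = 501.2706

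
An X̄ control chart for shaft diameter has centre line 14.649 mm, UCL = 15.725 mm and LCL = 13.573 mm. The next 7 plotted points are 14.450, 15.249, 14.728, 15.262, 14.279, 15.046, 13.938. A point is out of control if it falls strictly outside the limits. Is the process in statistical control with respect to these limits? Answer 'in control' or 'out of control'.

in control

All 7 points lie within [13.573, 15.725].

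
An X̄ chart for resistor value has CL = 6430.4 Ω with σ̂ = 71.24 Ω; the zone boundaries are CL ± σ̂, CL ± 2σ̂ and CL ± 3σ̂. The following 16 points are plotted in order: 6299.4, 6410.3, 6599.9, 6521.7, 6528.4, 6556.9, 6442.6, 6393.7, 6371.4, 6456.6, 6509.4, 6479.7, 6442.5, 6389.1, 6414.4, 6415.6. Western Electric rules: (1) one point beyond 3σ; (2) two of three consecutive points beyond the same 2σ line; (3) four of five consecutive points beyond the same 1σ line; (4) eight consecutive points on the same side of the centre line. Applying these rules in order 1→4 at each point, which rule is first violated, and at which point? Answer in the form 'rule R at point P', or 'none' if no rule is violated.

rule 3 at point 6

Zone of each point (C = within 1σ̂, B = 1σ̂–2σ̂, A = 2σ̂–3σ̂, * = beyond 3σ̂; sign = side of CL): 1:-B, 2:-C, 3:+A, 4:+B, 5:+B, 6:+B, 7:+C, 8:-C, 9:-C, 10:+C, 11:+B, 12:+C, 13:+C, 14:-C, 15:-C, 16:-C
Rule 3 (four of five consecutive points beyond the same 1σ limit) is satisfied at point 6.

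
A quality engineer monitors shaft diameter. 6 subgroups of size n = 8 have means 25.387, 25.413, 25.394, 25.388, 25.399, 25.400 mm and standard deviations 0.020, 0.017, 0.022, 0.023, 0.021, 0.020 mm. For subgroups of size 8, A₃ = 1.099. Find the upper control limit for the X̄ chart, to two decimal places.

X̄̄ = (25.387 + 25.413 + 25.394 + 25.388 + 25.399 + 25.400) / 6 = 25.3968
s̄ = (0.020 + 0.017 + 0.022 + 0.023 + 0.021 + 0.020) / 6 = 0.0205
UCL = X̄̄ + A₃·s̄ = 25.3968 + 1.099 × 0.0205 = 25.4194

25.42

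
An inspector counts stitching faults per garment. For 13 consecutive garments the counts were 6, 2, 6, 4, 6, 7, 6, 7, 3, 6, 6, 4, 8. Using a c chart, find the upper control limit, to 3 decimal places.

12.473

c̄ = (6 + 2 + 6 + 4 + 6 + 7 + 6 + 7 + 3 + 6 + 6 + 4 + 8) / 13 = 71 / 13 = 5.4615
UCL = c̄ + 3√c̄ = 5.4615 + 3 × √5.4615 = 5.4615 + 3 × 2.3370 = 12.4725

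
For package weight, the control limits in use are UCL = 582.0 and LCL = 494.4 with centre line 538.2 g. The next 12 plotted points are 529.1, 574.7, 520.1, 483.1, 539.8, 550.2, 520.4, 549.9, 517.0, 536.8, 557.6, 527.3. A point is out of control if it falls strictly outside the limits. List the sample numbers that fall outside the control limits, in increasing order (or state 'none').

Compare each point to [494.4, 582.0]: sample 4 = 483.1 < LCL.

4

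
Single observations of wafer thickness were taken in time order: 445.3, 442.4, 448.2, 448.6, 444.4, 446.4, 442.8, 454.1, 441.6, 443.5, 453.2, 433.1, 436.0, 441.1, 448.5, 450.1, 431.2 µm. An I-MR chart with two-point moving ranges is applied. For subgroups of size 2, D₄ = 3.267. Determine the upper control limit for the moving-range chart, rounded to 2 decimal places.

Moving ranges: 2.9, 5.8, 0.4, 4.2, 2.0, 3.6, 11.3, 12.5, 1.9, 9.7, 20.1, 2.9, 5.1, 7.4, 1.6, 18.9; M̄R̄ = 110.3000 / 16 = 6.8937
UCL_MR = D₄·M̄R̄ = 3.267 × 6.8937 = 22.5219

22.52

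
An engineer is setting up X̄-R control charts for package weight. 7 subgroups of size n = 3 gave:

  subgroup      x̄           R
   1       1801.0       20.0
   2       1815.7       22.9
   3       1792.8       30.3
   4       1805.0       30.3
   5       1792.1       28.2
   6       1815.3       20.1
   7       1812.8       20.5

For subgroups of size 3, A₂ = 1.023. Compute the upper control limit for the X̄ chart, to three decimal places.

1830.138

X̄̄ = (1801.0 + 1815.7 + 1792.8 + 1805.0 + 1792.1 + 1815.3 + 1812.8) / 7 = 12634.7000 / 7 = 1804.9571
R̄ = (20.0 + 22.9 + 30.3 + 30.3 + 28.2 + 20.1 + 20.5) / 7 = 172.3000 / 7 = 24.6143
UCL = X̄̄ + A₂·R̄ = 1804.9571 + 1.023 × 24.6143 = 1830.1376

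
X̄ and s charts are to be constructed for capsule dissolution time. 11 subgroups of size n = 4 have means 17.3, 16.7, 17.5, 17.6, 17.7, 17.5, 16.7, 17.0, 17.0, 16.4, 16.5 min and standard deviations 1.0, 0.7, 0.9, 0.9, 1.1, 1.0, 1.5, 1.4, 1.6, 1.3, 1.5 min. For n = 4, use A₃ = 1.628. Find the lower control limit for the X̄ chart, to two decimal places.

15.17

X̄̄ = (17.3 + 16.7 + 17.5 + 17.6 + 17.7 + 17.5 + 16.7 + 17.0 + 17.0 + 16.4 + 16.5) / 11 = 17.0818
s̄ = (1.0 + 0.7 + 0.9 + 0.9 + 1.1 + 1.0 + 1.5 + 1.4 + 1.6 + 1.3 + 1.5) / 11 = 1.1727
LCL = X̄̄ − A₃·s̄ = 17.0818 − 1.628 × 1.1727 = 15.1726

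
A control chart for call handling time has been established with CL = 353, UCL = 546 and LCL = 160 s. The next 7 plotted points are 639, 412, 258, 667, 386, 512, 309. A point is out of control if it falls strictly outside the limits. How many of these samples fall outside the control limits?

Compare each point to [160, 546]: sample 1 = 639 > UCL; sample 4 = 667 > UCL.

2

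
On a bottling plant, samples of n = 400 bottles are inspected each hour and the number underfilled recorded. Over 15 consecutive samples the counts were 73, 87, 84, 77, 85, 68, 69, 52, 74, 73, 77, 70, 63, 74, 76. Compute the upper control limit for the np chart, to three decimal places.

p̄ = Σdᵢ / (k·n) = 1102 / (15 × 400) = 0.18367
UCL = np̄ + 3·√(np̄(1−p̄)) = 73.4667 + 3 × √(73.4667×0.81633) = 73.4667 + 3 × 7.7442 = 96.6994

96.699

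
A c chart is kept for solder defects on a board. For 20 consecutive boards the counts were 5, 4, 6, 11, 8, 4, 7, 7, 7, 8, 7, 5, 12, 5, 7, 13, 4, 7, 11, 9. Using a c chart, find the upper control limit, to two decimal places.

c̄ = (5 + 4 + 6 + 11 + 8 + 4 + 7 + 7 + 7 + 8 + 7 + 5 + 12 + 5 + 7 + 13 + 4 + 7 + 11 + 9) / 20 = 147 / 20 = 7.3500
UCL = c̄ + 3√c̄ = 7.3500 + 3 × √7.3500 = 7.3500 + 3 × 2.7111 = 15.4833

15.48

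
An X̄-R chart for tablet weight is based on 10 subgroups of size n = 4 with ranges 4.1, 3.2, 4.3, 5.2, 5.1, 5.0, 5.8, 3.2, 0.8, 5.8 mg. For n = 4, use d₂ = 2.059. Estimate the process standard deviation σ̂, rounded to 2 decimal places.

R̄ = (4.1 + 3.2 + 4.3 + 5.2 + 5.1 + 5.0 + 5.8 + 3.2 + 0.8 + 5.8) / 10 = 4.2500
σ̂ = R̄ / d₂ = 4.2500 / 2.059 = 2.0641

2.06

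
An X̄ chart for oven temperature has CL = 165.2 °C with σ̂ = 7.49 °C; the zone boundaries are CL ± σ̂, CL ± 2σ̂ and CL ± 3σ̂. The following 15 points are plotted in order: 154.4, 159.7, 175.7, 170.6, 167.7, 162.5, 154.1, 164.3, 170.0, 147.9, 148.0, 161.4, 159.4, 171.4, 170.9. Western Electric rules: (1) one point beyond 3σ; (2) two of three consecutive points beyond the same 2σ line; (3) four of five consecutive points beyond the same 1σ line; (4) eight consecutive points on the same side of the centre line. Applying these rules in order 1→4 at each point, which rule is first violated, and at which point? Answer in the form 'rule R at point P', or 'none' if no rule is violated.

rule 2 at point 11

Zone of each point (C = within 1σ̂, B = 1σ̂–2σ̂, A = 2σ̂–3σ̂, * = beyond 3σ̂; sign = side of CL): 1:-B, 2:-C, 3:+B, 4:+C, 5:+C, 6:-C, 7:-B, 8:-C, 9:+C, 10:-A, 11:-A, 12:-C, 13:-C, 14:+C, 15:+C
Rule 2 (two of three consecutive points beyond the same 2σ limit) is satisfied at point 11.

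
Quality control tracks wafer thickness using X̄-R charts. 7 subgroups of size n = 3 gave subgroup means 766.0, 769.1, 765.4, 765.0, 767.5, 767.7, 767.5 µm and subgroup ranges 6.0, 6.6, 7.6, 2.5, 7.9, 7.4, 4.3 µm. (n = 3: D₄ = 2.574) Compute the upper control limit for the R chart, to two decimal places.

R̄ = (6.0 + 6.6 + 7.6 + 2.5 + 7.9 + 7.4 + 4.3) / 7 = 42.3000 / 7 = 6.0429
UCL_R = D₄·R̄ = 2.574 × 6.0429 = 15.5543

15.55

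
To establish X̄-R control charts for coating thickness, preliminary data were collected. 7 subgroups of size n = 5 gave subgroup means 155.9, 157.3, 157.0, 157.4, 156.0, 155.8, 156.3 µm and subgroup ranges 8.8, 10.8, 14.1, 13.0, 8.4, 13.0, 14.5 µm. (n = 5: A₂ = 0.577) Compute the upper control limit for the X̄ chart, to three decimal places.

163.337

X̄̄ = (155.9 + 157.3 + 157.0 + 157.4 + 156.0 + 155.8 + 156.3) / 7 = 1095.7000 / 7 = 156.5286
R̄ = (8.8 + 10.8 + 14.1 + 13.0 + 8.4 + 13.0 + 14.5) / 7 = 82.6000 / 7 = 11.8000
UCL = X̄̄ + A₂·R̄ = 156.5286 + 0.577 × 11.8000 = 163.3372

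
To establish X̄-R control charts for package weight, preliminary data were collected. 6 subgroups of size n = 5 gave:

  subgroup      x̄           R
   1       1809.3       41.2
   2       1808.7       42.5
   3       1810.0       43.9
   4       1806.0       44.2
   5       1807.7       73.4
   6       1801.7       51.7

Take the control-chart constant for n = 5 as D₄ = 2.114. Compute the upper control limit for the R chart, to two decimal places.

R̄ = (41.2 + 42.5 + 43.9 + 44.2 + 73.4 + 51.7) / 6 = 296.9000 / 6 = 49.4833
UCL_R = D₄·R̄ = 2.114 × 49.4833 = 104.6078

104.61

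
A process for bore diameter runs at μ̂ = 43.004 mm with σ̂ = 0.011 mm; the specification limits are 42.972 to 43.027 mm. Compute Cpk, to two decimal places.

0.70

Cpu = (USL − μ̂) / (3σ̂) = (43.027 − 43.004) / (3 × 0.011) = 0.6970; Cpl = (μ̂ − LSL) / (3σ̂) = (43.004 − 42.972) / (3 × 0.011) = 0.9697; Cpk = min(Cpu, Cpl) = 0.6970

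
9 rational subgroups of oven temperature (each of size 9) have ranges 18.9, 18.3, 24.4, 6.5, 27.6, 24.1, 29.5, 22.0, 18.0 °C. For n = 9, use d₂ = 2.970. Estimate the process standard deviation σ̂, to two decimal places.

R̄ = (18.9 + 18.3 + 24.4 + 6.5 + 27.6 + 24.1 + 29.5 + 22.0 + 18.0) / 9 = 21.0333
σ̂ = R̄ / d₂ = 21.0333 / 2.970 = 7.0819

7.08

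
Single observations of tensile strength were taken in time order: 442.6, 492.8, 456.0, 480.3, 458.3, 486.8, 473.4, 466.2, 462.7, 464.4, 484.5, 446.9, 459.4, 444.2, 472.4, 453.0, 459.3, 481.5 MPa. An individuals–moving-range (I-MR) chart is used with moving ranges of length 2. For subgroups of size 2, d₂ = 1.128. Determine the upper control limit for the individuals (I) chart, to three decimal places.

520.432

X̄ = (442.6 + 492.8 + 456.0 + 480.3 + 458.3 + 486.8 + 473.4 + 466.2 + 462.7 + 464.4 + 484.5 + 446.9 + 459.4 + 444.2 + 472.4 + 453.0 + 459.3 + 481.5) / 18 = 465.8167
Moving ranges: 50.2, 36.8, 24.3, 22.0, 28.5, 13.4, 7.2, 3.5, 1.7, 20.1, 37.6, 12.5, 15.2, 28.2, 19.4, 6.3, 22.2; M̄R̄ = 349.1000 / 17 = 20.5353
UCL = X̄ + 3·M̄R̄/d₂ = 465.8167 + 3 × 20.5353 / 1.128 = 520.4318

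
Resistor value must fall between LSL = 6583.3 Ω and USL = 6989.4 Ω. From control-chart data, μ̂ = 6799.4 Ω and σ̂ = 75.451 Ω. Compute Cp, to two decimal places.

0.90

Cp = (USL − LSL) / (6σ̂) = (6989.4 − 6583.3) / (6 × 75.451) = 406.1000 / 452.7060 = 0.8971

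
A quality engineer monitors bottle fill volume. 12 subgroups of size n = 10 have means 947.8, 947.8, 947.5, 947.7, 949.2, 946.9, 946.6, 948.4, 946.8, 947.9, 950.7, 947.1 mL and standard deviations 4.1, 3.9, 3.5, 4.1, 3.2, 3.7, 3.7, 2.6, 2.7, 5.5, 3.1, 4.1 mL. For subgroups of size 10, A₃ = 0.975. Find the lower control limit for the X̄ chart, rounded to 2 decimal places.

X̄̄ = (947.8 + 947.8 + 947.5 + 947.7 + 949.2 + 946.9 + 946.6 + 948.4 + 946.8 + 947.9 + 950.7 + 947.1) / 12 = 947.8667
s̄ = (4.1 + 3.9 + 3.5 + 4.1 + 3.2 + 3.7 + 3.7 + 2.6 + 2.7 + 5.5 + 3.1 + 4.1) / 12 = 3.6833
LCL = X̄̄ − A₃·s̄ = 947.8667 − 0.975 × 3.6833 = 944.2754

944.28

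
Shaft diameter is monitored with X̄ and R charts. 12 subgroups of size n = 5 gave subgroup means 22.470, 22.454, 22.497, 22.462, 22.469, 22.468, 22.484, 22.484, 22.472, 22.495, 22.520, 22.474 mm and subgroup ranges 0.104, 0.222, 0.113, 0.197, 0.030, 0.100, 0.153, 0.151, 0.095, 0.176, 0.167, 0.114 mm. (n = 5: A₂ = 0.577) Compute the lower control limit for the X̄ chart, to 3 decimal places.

X̄̄ = (22.470 + 22.454 + 22.497 + 22.462 + 22.469 + 22.468 + 22.484 + 22.484 + 22.472 + 22.495 + 22.520 + 22.474) / 12 = 269.7490 / 12 = 22.4791
R̄ = (0.104 + 0.222 + 0.113 + 0.197 + 0.030 + 0.100 + 0.153 + 0.151 + 0.095 + 0.176 + 0.167 + 0.114) / 12 = 1.6220 / 12 = 0.1352
LCL = X̄̄ − A₂·R̄ = 22.4791 − 0.577 × 0.1352 = 22.4011

22.401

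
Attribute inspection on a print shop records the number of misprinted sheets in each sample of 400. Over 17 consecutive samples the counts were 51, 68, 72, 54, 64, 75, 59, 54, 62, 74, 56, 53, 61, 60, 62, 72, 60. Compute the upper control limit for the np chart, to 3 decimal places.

p̄ = Σdᵢ / (k·n) = 1057 / (17 × 400) = 0.15544
UCL = np̄ + 3·√(np̄(1−p̄)) = 62.1765 + 3 × √(62.1765×0.84456) = 62.1765 + 3 × 7.2465 = 83.9160

83.916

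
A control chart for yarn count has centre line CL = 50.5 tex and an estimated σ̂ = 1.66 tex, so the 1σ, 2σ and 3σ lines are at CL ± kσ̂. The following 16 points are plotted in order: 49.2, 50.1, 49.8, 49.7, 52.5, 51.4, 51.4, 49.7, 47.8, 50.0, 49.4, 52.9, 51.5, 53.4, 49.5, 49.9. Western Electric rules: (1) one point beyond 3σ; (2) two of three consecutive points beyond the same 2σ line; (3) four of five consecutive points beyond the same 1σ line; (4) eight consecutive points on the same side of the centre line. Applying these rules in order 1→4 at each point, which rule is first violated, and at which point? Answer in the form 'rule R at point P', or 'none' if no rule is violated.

none

Zone of each point (C = within 1σ̂, B = 1σ̂–2σ̂, A = 2σ̂–3σ̂, * = beyond 3σ̂; sign = side of CL): 1:-C, 2:-C, 3:-C, 4:-C, 5:+B, 6:+C, 7:+C, 8:-C, 9:-B, 10:-C, 11:-C, 12:+B, 13:+C, 14:+B, 15:-C, 16:-C
No rule fires across all 16 points.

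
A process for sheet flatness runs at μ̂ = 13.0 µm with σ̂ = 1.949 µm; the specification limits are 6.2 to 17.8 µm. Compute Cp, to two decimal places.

0.99

Cp = (USL − LSL) / (6σ̂) = (17.8 − 6.2) / (6 × 1.949) = 11.6000 / 11.6940 = 0.9920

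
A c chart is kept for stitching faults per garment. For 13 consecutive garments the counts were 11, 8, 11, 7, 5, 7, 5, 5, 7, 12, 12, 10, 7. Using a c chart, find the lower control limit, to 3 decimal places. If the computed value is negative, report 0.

c̄ = (11 + 8 + 11 + 7 + 5 + 7 + 5 + 5 + 7 + 12 + 12 + 10 + 7) / 13 = 107 / 13 = 8.2308
LCL = c̄ − 3√c̄ = 8.2308 − 3 × 2.8689 = -0.3760 → 0 (cannot be negative)

0.000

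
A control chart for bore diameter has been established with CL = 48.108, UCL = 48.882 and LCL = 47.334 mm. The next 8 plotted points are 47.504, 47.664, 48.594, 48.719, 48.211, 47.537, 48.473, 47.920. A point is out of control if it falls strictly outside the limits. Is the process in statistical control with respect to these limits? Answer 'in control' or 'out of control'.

in control

All 8 points lie within [47.334, 48.882].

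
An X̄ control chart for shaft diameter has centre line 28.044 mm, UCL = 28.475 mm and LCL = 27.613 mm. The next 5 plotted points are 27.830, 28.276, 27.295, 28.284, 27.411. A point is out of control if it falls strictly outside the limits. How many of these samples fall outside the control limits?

Compare each point to [27.613, 28.475]: sample 3 = 27.295 < LCL; sample 5 = 27.411 < LCL.

2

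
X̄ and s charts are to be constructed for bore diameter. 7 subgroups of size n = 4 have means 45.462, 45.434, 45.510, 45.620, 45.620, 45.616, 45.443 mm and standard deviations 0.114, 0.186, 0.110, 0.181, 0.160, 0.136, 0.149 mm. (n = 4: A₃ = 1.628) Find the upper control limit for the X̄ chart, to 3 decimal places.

X̄̄ = (45.462 + 45.434 + 45.510 + 45.620 + 45.620 + 45.616 + 45.443) / 7 = 45.5293
s̄ = (0.114 + 0.186 + 0.110 + 0.181 + 0.160 + 0.136 + 0.149) / 7 = 0.1480
UCL = X̄̄ + A₃·s̄ = 45.5293 + 1.628 × 0.1480 = 45.7702

45.770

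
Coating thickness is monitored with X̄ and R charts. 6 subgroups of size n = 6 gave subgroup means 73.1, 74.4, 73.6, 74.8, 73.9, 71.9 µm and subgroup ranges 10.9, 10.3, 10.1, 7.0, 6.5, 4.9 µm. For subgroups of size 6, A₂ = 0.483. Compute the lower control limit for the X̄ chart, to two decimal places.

X̄̄ = (73.1 + 74.4 + 73.6 + 74.8 + 73.9 + 71.9) / 6 = 441.7000 / 6 = 73.6167
R̄ = (10.9 + 10.3 + 10.1 + 7.0 + 6.5 + 4.9) / 6 = 49.7000 / 6 = 8.2833
LCL = X̄̄ − A₂·R̄ = 73.6167 − 0.483 × 8.2833 = 69.6158

69.62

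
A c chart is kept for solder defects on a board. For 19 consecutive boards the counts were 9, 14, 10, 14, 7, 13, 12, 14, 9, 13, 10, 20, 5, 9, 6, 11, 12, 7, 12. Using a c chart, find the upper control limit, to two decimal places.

c̄ = (9 + 14 + 10 + 14 + 7 + 13 + 12 + 14 + 9 + 13 + 10 + 20 + 5 + 9 + 6 + 11 + 12 + 7 + 12) / 19 = 207 / 19 = 10.8947
UCL = c̄ + 3√c̄ = 10.8947 + 3 × √10.8947 = 10.8947 + 3 × 3.3007 = 20.7969

20.80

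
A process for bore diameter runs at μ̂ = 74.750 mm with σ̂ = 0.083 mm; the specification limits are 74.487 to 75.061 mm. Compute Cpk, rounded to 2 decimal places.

Cpu = (USL − μ̂) / (3σ̂) = (75.061 − 74.750) / (3 × 0.083) = 1.2490; Cpl = (μ̂ − LSL) / (3σ̂) = (74.750 − 74.487) / (3 × 0.083) = 1.0562; Cpk = min(Cpu, Cpl) = 1.0562

1.06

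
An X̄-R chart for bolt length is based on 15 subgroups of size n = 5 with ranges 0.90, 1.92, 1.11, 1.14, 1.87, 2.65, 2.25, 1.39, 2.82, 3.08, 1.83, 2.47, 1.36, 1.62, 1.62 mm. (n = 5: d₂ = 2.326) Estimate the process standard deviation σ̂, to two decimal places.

R̄ = (0.90 + 1.92 + 1.11 + 1.14 + 1.87 + 2.65 + 2.25 + 1.39 + 2.82 + 3.08 + 1.83 + 2.47 + 1.36 + 1.62 + 1.62) / 15 = 1.8687
σ̂ = R̄ / d₂ = 1.8687 / 2.326 = 0.8034

0.80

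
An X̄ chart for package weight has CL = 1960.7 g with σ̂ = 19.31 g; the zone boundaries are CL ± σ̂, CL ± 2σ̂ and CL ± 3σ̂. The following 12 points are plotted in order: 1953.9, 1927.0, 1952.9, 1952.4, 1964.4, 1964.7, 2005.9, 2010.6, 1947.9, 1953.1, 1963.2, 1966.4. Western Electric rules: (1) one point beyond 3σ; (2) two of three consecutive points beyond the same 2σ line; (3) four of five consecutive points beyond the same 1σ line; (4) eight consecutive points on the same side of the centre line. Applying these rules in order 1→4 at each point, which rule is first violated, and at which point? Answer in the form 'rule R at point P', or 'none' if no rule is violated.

rule 2 at point 8

Zone of each point (C = within 1σ̂, B = 1σ̂–2σ̂, A = 2σ̂–3σ̂, * = beyond 3σ̂; sign = side of CL): 1:-C, 2:-B, 3:-C, 4:-C, 5:+C, 6:+C, 7:+A, 8:+A, 9:-C, 10:-C, 11:+C, 12:+C
Rule 2 (two of three consecutive points beyond the same 2σ limit) is satisfied at point 8.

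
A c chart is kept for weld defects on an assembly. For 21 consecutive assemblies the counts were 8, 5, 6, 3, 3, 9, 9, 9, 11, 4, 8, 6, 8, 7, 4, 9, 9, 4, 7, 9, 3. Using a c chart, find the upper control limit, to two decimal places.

14.49

c̄ = (8 + 5 + 6 + 3 + 3 + 9 + 9 + 9 + 11 + 4 + 8 + 6 + 8 + 7 + 4 + 9 + 9 + 4 + 7 + 9 + 3) / 21 = 141 / 21 = 6.7143
UCL = c̄ + 3√c̄ = 6.7143 + 3 × √6.7143 = 6.7143 + 3 × 2.5912 = 14.4879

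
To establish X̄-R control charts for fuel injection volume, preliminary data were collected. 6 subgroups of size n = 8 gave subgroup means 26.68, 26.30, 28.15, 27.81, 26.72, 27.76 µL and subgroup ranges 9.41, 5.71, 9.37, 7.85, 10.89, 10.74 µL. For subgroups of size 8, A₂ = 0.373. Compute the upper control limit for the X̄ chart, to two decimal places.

X̄̄ = (26.68 + 26.30 + 28.15 + 27.81 + 26.72 + 27.76) / 6 = 163.4200 / 6 = 27.2367
R̄ = (9.41 + 5.71 + 9.37 + 7.85 + 10.89 + 10.74) / 6 = 53.9700 / 6 = 8.9950
UCL = X̄̄ + A₂·R̄ = 27.2367 + 0.373 × 8.9950 = 30.5918

30.59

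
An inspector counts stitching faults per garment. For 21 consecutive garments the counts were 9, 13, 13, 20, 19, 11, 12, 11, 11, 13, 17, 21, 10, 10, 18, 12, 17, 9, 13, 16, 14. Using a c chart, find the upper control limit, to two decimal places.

24.89

c̄ = (9 + 13 + 13 + 20 + 19 + 11 + 12 + 11 + 11 + 13 + 17 + 21 + 10 + 10 + 18 + 12 + 17 + 9 + 13 + 16 + 14) / 21 = 289 / 21 = 13.7619
UCL = c̄ + 3√c̄ = 13.7619 + 3 × √13.7619 = 13.7619 + 3 × 3.7097 = 24.8910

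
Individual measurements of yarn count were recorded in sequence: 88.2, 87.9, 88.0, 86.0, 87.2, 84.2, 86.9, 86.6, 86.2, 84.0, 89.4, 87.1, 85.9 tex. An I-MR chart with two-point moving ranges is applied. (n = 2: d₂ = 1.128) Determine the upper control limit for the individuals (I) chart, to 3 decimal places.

X̄ = (88.2 + 87.9 + 88.0 + 86.0 + 87.2 + 84.2 + 86.9 + 86.6 + 86.2 + 84.0 + 89.4 + 87.1 + 85.9) / 13 = 86.7385
Moving ranges: 0.3, 0.1, 2.0, 1.2, 3.0, 2.7, 0.3, 0.4, 2.2, 5.4, 2.3, 1.2; M̄R̄ = 21.1000 / 12 = 1.7583
UCL = X̄ + 3·M̄R̄/d₂ = 86.7385 + 3 × 1.7583 / 1.128 = 91.4149

91.415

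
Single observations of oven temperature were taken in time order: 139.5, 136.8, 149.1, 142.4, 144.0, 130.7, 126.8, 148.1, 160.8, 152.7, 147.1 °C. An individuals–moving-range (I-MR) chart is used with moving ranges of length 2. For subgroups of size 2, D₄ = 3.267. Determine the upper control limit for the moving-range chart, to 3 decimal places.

Moving ranges: 2.7, 12.3, 6.7, 1.6, 13.3, 3.9, 21.3, 12.7, 8.1, 5.6; M̄R̄ = 88.2000 / 10 = 8.8200
UCL_MR = D₄·M̄R̄ = 3.267 × 8.8200 = 28.8149

28.815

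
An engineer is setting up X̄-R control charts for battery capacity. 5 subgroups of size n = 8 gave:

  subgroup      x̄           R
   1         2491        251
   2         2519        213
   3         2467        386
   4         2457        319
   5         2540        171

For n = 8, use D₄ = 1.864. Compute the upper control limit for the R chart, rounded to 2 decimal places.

499.55

R̄ = (251 + 213 + 386 + 319 + 171) / 5 = 1340.0000 / 5 = 268.0000
UCL_R = D₄·R̄ = 1.864 × 268.0000 = 499.5520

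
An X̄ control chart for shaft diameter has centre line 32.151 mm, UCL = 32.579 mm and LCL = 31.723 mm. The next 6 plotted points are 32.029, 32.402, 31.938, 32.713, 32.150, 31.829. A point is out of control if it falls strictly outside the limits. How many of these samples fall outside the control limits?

Compare each point to [31.723, 32.579]: sample 4 = 32.713 > UCL.

1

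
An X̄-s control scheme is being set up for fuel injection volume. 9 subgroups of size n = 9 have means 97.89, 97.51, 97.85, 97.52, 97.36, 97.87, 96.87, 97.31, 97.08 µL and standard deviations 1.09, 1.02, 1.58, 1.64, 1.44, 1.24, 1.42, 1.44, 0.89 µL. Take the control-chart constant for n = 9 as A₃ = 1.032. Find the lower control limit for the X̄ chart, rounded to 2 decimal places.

96.12

X̄̄ = (97.89 + 97.51 + 97.85 + 97.52 + 97.36 + 97.87 + 96.87 + 97.31 + 97.08) / 9 = 97.4733
s̄ = (1.09 + 1.02 + 1.58 + 1.64 + 1.44 + 1.24 + 1.42 + 1.44 + 0.89) / 9 = 1.3067
LCL = X̄̄ − A₃·s̄ = 97.4733 − 1.032 × 1.3067 = 96.1249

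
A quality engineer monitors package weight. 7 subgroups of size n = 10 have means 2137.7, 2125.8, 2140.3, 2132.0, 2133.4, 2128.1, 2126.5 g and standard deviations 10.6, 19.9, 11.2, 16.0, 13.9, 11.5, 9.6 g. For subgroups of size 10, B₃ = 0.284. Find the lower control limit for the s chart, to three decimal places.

s̄ = (10.6 + 19.9 + 11.2 + 16.0 + 13.9 + 11.5 + 9.6) / 7 = 13.2429
LCL_s = B₃·s̄ = 0.284 × 13.2429 = 3.7610

3.761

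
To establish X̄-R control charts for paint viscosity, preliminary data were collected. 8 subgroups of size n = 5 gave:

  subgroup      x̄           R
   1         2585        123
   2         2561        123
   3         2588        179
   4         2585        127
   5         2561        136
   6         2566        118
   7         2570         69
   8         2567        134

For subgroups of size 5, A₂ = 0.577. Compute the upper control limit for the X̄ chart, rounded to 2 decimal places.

X̄̄ = (2585 + 2561 + 2588 + 2585 + 2561 + 2566 + 2570 + 2567) / 8 = 20583.0000 / 8 = 2572.8750
R̄ = (123 + 123 + 179 + 127 + 136 + 118 + 69 + 134) / 8 = 1009.0000 / 8 = 126.1250
UCL = X̄̄ + A₂·R̄ = 2572.8750 + 0.577 × 126.1250 = 2645.6491

2645.65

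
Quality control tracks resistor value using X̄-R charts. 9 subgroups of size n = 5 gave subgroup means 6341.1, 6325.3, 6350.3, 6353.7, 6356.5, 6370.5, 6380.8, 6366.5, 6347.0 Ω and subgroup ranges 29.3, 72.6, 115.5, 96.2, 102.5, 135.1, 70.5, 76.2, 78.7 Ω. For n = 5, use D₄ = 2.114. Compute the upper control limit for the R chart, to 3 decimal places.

182.415

R̄ = (29.3 + 72.6 + 115.5 + 96.2 + 102.5 + 135.1 + 70.5 + 76.2 + 78.7) / 9 = 776.6000 / 9 = 86.2889
UCL_R = D₄·R̄ = 2.114 × 86.2889 = 182.4147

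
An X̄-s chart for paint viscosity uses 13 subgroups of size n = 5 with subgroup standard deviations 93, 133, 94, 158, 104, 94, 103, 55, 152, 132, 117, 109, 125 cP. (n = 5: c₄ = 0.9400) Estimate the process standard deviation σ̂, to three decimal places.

s̄ = (93 + 133 + 94 + 158 + 104 + 94 + 103 + 55 + 152 + 132 + 117 + 109 + 125) / 13 = 113.0000
σ̂ = s̄ / c₄ = 113.0000 / 0.9400 = 120.2128

120.213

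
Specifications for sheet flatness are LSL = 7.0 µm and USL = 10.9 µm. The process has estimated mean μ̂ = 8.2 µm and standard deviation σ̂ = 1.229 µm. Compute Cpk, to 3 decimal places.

Cpu = (USL − μ̂) / (3σ̂) = (10.9 − 8.2) / (3 × 1.229) = 0.7323; Cpl = (μ̂ − LSL) / (3σ̂) = (8.2 − 7.0) / (3 × 1.229) = 0.3255; Cpk = min(Cpu, Cpl) = 0.3255

0.325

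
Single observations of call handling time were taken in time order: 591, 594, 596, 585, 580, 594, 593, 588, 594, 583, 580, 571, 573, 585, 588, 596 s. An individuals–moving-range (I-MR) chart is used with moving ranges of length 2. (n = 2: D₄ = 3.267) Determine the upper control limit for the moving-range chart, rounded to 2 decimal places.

20.69

Moving ranges: 3, 2, 11, 5, 14, 1, 5, 6, 11, 3, 9, 2, 12, 3, 8; M̄R̄ = 95.0000 / 15 = 6.3333
UCL_MR = D₄·M̄R̄ = 3.267 × 6.3333 = 20.6910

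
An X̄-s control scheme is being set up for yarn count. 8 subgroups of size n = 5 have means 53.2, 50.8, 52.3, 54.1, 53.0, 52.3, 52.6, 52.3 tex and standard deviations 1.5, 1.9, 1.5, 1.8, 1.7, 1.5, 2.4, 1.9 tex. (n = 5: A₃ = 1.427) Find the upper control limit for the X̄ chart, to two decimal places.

55.11

X̄̄ = (53.2 + 50.8 + 52.3 + 54.1 + 53.0 + 52.3 + 52.6 + 52.3) / 8 = 52.5750
s̄ = (1.5 + 1.9 + 1.5 + 1.8 + 1.7 + 1.5 + 2.4 + 1.9) / 8 = 1.7750
UCL = X̄̄ + A₃·s̄ = 52.5750 + 1.427 × 1.7750 = 55.1079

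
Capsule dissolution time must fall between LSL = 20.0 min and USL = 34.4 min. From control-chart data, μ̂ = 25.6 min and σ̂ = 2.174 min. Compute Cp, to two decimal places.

Cp = (USL − LSL) / (6σ̂) = (34.4 − 20.0) / (6 × 2.174) = 14.4000 / 13.0440 = 1.1040

1.10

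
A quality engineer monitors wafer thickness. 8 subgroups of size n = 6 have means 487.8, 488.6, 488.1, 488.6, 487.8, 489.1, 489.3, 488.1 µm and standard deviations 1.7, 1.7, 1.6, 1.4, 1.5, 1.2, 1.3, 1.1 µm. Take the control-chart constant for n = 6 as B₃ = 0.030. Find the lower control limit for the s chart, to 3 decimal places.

0.043

s̄ = (1.7 + 1.7 + 1.6 + 1.4 + 1.5 + 1.2 + 1.3 + 1.1) / 8 = 1.4375
LCL_s = B₃·s̄ = 0.030 × 1.4375 = 0.0431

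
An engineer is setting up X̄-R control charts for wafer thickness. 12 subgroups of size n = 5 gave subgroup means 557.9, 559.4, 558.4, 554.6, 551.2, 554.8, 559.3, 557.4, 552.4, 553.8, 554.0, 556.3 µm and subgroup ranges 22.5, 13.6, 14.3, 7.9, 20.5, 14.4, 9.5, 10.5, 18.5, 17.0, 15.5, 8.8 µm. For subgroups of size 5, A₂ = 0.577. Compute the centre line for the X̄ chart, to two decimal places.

555.79

X̄̄ = (557.9 + 559.4 + 558.4 + 554.6 + 551.2 + 554.8 + 559.3 + 557.4 + 552.4 + 553.8 + 554.0 + 556.3) / 12 = 6669.5000 / 12 = 555.7917
CL = X̄̄ = 555.7917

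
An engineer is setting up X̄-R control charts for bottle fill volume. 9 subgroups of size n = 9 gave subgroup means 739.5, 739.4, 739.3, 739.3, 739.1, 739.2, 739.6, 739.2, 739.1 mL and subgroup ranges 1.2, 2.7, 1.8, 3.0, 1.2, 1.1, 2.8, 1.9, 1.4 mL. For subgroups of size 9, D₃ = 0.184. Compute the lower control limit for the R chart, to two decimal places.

R̄ = (1.2 + 2.7 + 1.8 + 3.0 + 1.2 + 1.1 + 2.8 + 1.9 + 1.4) / 9 = 17.1000 / 9 = 1.9000
LCL_R = D₃·R̄ = 0.184 × 1.9000 = 0.3496

0.35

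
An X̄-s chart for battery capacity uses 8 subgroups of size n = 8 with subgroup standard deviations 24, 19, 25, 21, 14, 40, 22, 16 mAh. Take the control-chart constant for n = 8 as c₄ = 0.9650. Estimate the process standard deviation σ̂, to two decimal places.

s̄ = (24 + 19 + 25 + 21 + 14 + 40 + 22 + 16) / 8 = 22.6250
σ̂ = s̄ / c₄ = 22.6250 / 0.9650 = 23.4456

23.45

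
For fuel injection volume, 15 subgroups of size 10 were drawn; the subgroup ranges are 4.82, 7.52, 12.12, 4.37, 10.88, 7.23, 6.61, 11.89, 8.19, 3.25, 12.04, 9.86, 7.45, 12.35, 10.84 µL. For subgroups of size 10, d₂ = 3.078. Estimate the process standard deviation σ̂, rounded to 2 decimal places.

R̄ = (4.82 + 7.52 + 12.12 + 4.37 + 10.88 + 7.23 + 6.61 + 11.89 + 8.19 + 3.25 + 12.04 + 9.86 + 7.45 + 12.35 + 10.84) / 15 = 8.6280
σ̂ = R̄ / d₂ = 8.6280 / 3.078 = 2.8031

2.80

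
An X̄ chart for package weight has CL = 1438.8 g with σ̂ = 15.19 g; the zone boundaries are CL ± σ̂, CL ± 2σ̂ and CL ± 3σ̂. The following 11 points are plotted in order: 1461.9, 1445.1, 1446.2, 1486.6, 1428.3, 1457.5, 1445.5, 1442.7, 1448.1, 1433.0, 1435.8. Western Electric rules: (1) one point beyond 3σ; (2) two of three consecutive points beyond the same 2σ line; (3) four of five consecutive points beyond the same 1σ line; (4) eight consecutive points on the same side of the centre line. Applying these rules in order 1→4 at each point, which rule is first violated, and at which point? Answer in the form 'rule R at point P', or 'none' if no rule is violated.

rule 1 at point 4

Zone of each point (C = within 1σ̂, B = 1σ̂–2σ̂, A = 2σ̂–3σ̂, * = beyond 3σ̂; sign = side of CL): 1:+B, 2:+C, 3:+C, 4:+*, 5:-C, 6:+B, 7:+C, 8:+C, 9:+C, 10:-C, 11:-C
Rule 1 (one point beyond the 3σ limits) is satisfied at point 4.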